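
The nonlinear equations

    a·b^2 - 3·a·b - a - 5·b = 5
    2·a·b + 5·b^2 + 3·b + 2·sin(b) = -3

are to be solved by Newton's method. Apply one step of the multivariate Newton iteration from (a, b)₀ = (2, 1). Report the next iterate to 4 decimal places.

(-2.2868, 0.5515)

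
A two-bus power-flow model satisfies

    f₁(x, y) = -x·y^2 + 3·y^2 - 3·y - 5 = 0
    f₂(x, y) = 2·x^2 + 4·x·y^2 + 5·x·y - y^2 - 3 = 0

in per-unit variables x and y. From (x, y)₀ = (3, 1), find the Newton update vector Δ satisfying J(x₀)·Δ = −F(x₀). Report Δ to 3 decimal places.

(6.654, -4.885)

At (3, 1): F = (-8.000, 41.000).
Jacobian J = [[-y^2, -2·x·y + 6·y - 3], [4·x + 4·y^2 + 5·y, 8·x·y + 5·x - 2·y]].
At the point, J = [[-1.000, -3.000], [21.000, 37.000]] (det J = 26.000).
Solving J·Δ = −F gives Δ = (6.654, -4.885).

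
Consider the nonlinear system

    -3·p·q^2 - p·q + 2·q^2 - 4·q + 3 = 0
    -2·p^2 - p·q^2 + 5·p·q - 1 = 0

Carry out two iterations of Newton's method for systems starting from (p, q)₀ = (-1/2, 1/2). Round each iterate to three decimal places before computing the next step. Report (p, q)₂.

(-0.556, 4.361)

At (-1/2, 1/2): F = (2.125, -2.625).
Jacobian J = [[-3·q^2 - q, -6·p·q - p + 4·q - 4], [-4·p - q^2 + 5·q, -2·p·q + 5·p]].
At the point, J = [[-1.250, 0.000], [4.250, -2.000]] (det J = 2.500).
Solving J·Δ = −F gives Δ = (1.700, 2.300).
Then the next iterate is (p, q)₁ = (1.200, 2.800).
Round to (1.200, 2.800) and repeat: F = (-24.104, 3.512), J = [[-26.320, -14.160], [1.360, -0.720]].
Δ = (-1.756, 1.561), so (p, q)₂ = (-0.556, 4.361).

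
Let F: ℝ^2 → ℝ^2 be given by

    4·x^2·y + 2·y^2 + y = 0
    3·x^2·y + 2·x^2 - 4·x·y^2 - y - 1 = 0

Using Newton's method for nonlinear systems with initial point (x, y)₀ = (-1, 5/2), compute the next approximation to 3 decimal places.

(-1.386, 0.318)

At (-1, 5/2): F = (25.000, 31.000).
Jacobian J = [[8·x·y, 4·x^2 + 4·y + 1], [6·x·y + 4·x - 4·y^2, 3·x^2 - 8·x·y - 1]].
At the point, J = [[-20.000, 15.000], [-44.000, 22.000]] (det J = 220.000).
Solving J·Δ = −F gives Δ = (-0.386, -2.182).
Then the next iterate is (x, y)₁ = (-1.386, 0.318).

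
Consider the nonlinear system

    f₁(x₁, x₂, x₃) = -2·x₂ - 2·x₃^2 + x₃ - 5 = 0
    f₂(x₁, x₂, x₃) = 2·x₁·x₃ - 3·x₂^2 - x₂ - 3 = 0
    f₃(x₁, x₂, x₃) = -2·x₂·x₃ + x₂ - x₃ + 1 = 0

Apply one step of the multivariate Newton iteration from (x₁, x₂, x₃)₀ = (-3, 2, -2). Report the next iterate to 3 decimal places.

(-5.164, 1.371, -0.029)

At (-3, 2, -2): F = (-19.000, -5.000, 13.000).
Jacobian J = [[0, -2, -4·x₃ + 1], [2·x₃, -6·x₂ - 1, 2·x₁], [0, -2·x₃ + 1, -2·x₂ - 1]].
At the point, J = [[0.000, -2.000, 9.000], [-4.000, -13.000, -6.000], [0.000, 5.000, -5.000]] (det J = -140.000).
Solving J·Δ = −F gives Δ = (-2.164, -0.629, 1.971).
Then the next iterate is (x₁, x₂, x₃)₁ = (-5.164, 1.371, -0.029).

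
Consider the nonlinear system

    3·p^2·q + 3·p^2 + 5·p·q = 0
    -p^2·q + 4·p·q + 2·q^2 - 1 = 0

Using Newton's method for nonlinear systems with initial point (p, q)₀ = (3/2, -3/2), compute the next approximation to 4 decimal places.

At (3/2, -3/2): F = (-14.6250, -2.1250).
Jacobian J = [[6·p·q + 6·p + 5·q, 3·p^2 + 5·p], [-2·p·q + 4·q, -p^2 + 4·p + 4·q]].
At the point, J = [[-12.0000, 14.2500], [-1.5000, -2.2500]] (det J = 48.3750).
Solving J·Δ = −F gives Δ = (-1.3062, -0.0736).
Then the next iterate is (p, q)₁ = (0.1938, -1.5736).

(0.1938, -1.5736)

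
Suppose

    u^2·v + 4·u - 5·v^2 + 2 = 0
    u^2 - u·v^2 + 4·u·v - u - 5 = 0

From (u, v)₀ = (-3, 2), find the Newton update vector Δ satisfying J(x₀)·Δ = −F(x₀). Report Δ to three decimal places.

(-1.667, 0.121)

At (-3, 2): F = (-12.000, -5.000).
Jacobian J = [[2·u·v + 4, u^2 - 10·v], [2·u - v^2 + 4·v - 1, -2·u·v + 4·u]].
At the point, J = [[-8.000, -11.000], [-3.000, 0.000]] (det J = -33.000).
Solving J·Δ = −F gives Δ = (-1.667, 0.121).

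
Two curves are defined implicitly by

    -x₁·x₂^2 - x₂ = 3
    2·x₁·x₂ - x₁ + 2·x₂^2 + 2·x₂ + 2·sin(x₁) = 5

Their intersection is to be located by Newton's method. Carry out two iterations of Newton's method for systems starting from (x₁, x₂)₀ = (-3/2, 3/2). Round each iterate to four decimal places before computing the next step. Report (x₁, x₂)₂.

At (-3/2, 3/2): F = (-1.1250, -2.494990).
Jacobian J = [[-x₂^2, -2·x₁·x₂ - 1], [2·x₂ + 2·cos(x₁) - 1, 2·x₁ + 4·x₂ + 2]].
At the point, J = [[-2.2500, 3.5000], [2.141474, 5.0000]] (det J = -18.745160).
Solving J·Δ = −F gives Δ = (0.1658, 0.4280).
Then the next iterate is (x₁, x₂)₁ = (-1.3342, 1.9280).
Round to (-1.3342, 1.9280) and repeat: F = (0.031467, 0.535610), J = [[-3.717184, 4.144675], [3.324790, 7.0436]].
Δ = (-0.0500, -0.0524), so (x₁, x₂)₂ = (-1.3842, 1.8756).

(-1.3842, 1.8756)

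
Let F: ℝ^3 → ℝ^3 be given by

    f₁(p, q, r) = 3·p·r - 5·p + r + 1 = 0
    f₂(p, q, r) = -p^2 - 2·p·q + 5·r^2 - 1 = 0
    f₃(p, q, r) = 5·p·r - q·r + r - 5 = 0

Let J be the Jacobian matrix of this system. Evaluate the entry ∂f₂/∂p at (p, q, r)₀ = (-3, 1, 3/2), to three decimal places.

4.000

∂f₂/∂p = -2·p - 2·q.
At (-3, 1, 3/2) this is 4.000.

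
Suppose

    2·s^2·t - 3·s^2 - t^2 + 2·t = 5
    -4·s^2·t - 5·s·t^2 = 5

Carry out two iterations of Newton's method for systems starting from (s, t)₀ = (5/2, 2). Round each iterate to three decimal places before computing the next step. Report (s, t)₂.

(-1.470, 2.327)

At (5/2, 2): F = (1.250, -105.000).
Jacobian J = [[4·s·t - 6·s, 2·s^2 - 2·t + 2], [-8·s·t - 5·t^2, -4·s^2 - 10·s·t]].
At the point, J = [[5.000, 10.500], [-60.000, -75.000]] (det J = 255.000).
Solving J·Δ = −F gives Δ = (-3.956, 1.765).
Then the next iterate is (s, t)₁ = (-1.456, 3.765).
Round to (-1.456, 3.765) and repeat: F = (-2.04191, 66.26940), J = [[-13.19136, -1.29013], [-27.02141, 46.33866]].
Δ = (-0.014, -1.438), so (s, t)₂ = (-1.470, 2.327).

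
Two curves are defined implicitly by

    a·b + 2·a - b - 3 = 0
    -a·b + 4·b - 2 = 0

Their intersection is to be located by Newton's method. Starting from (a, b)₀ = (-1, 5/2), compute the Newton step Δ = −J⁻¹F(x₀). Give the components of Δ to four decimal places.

(1.6571, -1.2714)

At (-1, 5/2): F = (-10.0000, 10.5000).
Jacobian J = [[b + 2, a - 1], [-b, -a + 4]].
At the point, J = [[4.5000, -2.0000], [-2.5000, 5.0000]] (det J = 17.5000).
Solving J·Δ = −F gives Δ = (1.6571, -1.2714).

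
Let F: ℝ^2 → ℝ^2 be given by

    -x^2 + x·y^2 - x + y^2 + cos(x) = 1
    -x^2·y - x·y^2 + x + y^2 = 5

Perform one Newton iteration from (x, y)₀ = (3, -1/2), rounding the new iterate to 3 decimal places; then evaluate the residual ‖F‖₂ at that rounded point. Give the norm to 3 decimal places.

At (3, -1/2): F = (-12.98999, 2.000).
Jacobian J = [[-2·x + y^2 - sin(x) - 1, 2·x·y + 2·y], [-2·x·y - y^2 + 1, -x^2 - 2·x·y + 2·y]].
At the point, J = [[-6.89112, -4.000], [3.750, -7.000]] (det J = 63.23784).
Solving J·Δ = −F gives Δ = (-1.564, -0.552).
Then the next iterate is (x, y)₁ = (1.436, -1.052).
Re-evaluating at (1.436, -1.052): F = (-1.66778, -1.87720), so ‖F‖₂ = 2.511.

2.511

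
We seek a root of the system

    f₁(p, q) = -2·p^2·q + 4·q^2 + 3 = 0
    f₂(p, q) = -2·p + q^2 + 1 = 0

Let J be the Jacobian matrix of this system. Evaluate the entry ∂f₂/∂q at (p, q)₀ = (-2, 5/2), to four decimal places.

∂f₂/∂q = 2·q.
At (-2, 5/2) this is 5.0000.

5.0000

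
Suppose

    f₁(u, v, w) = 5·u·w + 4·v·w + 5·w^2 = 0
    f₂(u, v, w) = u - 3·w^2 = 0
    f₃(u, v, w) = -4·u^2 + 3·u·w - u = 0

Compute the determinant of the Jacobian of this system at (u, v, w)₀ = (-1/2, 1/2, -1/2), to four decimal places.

-12.0000

J = [[5·w, 4·w, 5·u + 4·v + 10·w], [1, 0, -6·w], [-8·u + 3·w - 1, 0, 3·u]].
At the point, J = [[-2.5000, -2.0000, -5.5000], [1.0000, 0.0000, 3.0000], [1.5000, 0.0000, -1.5000]].
det J = -12.0000.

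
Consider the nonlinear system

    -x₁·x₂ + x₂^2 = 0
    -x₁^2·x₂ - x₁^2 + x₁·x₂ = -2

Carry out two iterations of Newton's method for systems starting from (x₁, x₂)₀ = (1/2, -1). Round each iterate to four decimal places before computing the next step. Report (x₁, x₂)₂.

(1.7187, 0.0563)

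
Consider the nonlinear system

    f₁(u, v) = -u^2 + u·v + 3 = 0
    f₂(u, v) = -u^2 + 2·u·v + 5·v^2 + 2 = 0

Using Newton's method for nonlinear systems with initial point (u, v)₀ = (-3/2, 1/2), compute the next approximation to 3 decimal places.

At (-3/2, 1/2): F = (0.000, -0.500).
Jacobian J = [[-2·u + v, u], [-2·u + 2·v, 2·u + 10·v]].
At the point, J = [[3.500, -1.500], [4.000, 2.000]] (det J = 13.000).
Solving J·Δ = −F gives Δ = (0.058, 0.135).
Then the next iterate is (u, v)₁ = (-1.442, 0.635).

(-1.442, 0.635)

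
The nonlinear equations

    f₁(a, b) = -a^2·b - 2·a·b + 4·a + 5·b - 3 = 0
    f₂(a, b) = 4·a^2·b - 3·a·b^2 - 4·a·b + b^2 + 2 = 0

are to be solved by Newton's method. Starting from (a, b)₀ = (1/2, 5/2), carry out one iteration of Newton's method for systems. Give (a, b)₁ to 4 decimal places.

(0.6904, 0.4444)

At (1/2, 5/2): F = (8.3750, -3.6250).
Jacobian J = [[-2·a·b - 2·b + 4, -a^2 - 2·a + 5], [8·a·b - 3·b^2 - 4·b, 4·a^2 - 6·a·b - 4·a + 2·b]].
At the point, J = [[-3.5000, 3.7500], [-18.7500, -3.5000]] (det J = 82.5625).
Solving J·Δ = −F gives Δ = (0.1904, -2.0556).
Then the next iterate is (a, b)₁ = (0.6904, 0.4444).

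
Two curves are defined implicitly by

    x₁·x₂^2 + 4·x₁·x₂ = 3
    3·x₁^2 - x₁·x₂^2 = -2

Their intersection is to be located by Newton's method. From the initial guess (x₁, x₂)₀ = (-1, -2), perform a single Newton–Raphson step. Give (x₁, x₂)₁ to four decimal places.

(-0.7500, -0.3750)

At (-1, -2): F = (1.0000, 9.0000).
Jacobian J = [[x₂^2 + 4·x₂, 2·x₁·x₂ + 4·x₁], [6·x₁ - x₂^2, -2·x₁·x₂]].
At the point, J = [[-4.0000, 0.0000], [-10.0000, -4.0000]] (det J = 16.0000).
Solving J·Δ = −F gives Δ = (0.2500, 1.6250).
Then the next iterate is (x₁, x₂)₁ = (-0.7500, -0.3750).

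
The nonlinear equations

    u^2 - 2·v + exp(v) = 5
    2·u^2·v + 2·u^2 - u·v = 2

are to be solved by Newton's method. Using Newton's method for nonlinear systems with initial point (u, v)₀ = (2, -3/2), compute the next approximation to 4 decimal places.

(1.5905, -1.1706)

At (2, -3/2): F = (2.223130, -3.0000).
Jacobian J = [[2·u, exp(v) - 2], [4·u·v + 4·u - v, 2·u^2 - u]].
At the point, J = [[4.0000, -1.776870], [-2.5000, 6.0000]] (det J = 19.557825).
Solving J·Δ = −F gives Δ = (-0.4095, 0.3294).
Then the next iterate is (u, v)₁ = (1.5905, -1.1706).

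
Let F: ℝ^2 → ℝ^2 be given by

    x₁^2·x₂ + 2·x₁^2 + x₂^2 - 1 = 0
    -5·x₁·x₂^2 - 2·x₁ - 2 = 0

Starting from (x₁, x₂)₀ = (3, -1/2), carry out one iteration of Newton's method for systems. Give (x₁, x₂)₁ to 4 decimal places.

(1.2283, -0.1005)

At (3, -1/2): F = (12.7500, -11.7500).
Jacobian J = [[2·x₁·x₂ + 4·x₁, x₁^2 + 2·x₂], [-5·x₂^2 - 2, -10·x₁·x₂]].
At the point, J = [[9.0000, 8.0000], [-3.2500, 15.0000]] (det J = 161.0000).
Solving J·Δ = −F gives Δ = (-1.7717, 0.3995).
Then the next iterate is (x₁, x₂)₁ = (1.2283, -0.1005).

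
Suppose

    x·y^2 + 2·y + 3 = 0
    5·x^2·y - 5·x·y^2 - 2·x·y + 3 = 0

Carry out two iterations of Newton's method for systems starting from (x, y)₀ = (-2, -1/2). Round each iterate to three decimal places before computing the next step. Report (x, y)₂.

At (-2, -1/2): F = (1.500, -6.500).
Jacobian J = [[y^2, 2·x·y + 2], [10·x·y - 5·y^2 - 2·y, 5·x^2 - 10·x·y - 2·x]].
At the point, J = [[0.250, 4.000], [9.750, 14.000]] (det J = -35.500).
Solving J·Δ = −F gives Δ = (1.324, -0.458).
Then the next iterate is (x, y)₁ = (-0.676, -0.958).
Round to (-0.676, -0.958) and repeat: F = (0.46359, 2.61791), J = [[0.91776, 3.29522], [3.80326, -2.83920]].
Δ = (-0.657, 0.042), so (x, y)₂ = (-1.333, -0.916).

(-1.333, -0.916)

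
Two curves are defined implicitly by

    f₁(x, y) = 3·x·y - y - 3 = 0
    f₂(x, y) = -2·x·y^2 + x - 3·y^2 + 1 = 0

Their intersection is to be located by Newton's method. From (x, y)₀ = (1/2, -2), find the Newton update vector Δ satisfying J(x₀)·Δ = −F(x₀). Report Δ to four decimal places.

At (1/2, -2): F = (-4.0000, -14.5000).
Jacobian J = [[3·y, 3·x - 1], [-2·y^2 + 1, -4·x·y - 6·y]].
At the point, J = [[-6.0000, 0.5000], [-7.0000, 16.0000]] (det J = -92.5000).
Solving J·Δ = −F gives Δ = (-0.6135, 0.6378).

(-0.6135, 0.6378)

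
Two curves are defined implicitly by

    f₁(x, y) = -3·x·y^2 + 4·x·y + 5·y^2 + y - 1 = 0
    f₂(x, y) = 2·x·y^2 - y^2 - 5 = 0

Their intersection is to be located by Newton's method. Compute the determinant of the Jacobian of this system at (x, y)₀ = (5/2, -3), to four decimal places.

J = [[-3·y^2 + 4·y, -6·x·y + 4·x + 10·y + 1], [2·y^2, 4·x·y - 2·y]].
At the point, J = [[-39.0000, 26.0000], [18.0000, -24.0000]].
det J = 468.0000.

468.0000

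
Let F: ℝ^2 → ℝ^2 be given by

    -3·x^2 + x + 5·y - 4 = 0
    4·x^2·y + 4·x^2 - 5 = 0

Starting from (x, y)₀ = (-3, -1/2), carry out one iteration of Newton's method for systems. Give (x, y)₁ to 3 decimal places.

(-1.147, -0.243)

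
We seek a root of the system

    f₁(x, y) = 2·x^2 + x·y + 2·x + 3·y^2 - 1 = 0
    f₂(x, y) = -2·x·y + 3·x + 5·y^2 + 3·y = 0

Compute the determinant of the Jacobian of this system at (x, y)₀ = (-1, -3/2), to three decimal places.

95.000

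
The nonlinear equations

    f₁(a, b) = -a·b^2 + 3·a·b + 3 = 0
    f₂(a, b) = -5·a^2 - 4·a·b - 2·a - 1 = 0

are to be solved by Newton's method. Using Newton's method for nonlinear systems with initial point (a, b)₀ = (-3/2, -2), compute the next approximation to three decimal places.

At (-3/2, -2): F = (18.000, -21.250).
Jacobian J = [[-b^2 + 3·b, -2·a·b + 3·a], [-10·a - 4·b - 2, -4·a]].
At the point, J = [[-10.000, -10.500], [21.000, 6.000]] (det J = 160.500).
Solving J·Δ = −F gives Δ = (0.717, 1.031).
Then the next iterate is (a, b)₁ = (-0.783, -0.969).

(-0.783, -0.969)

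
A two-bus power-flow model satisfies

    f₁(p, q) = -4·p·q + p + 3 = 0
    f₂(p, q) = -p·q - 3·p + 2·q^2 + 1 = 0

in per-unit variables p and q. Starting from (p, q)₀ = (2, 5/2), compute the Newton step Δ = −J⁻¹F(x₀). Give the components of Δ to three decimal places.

At (2, 5/2): F = (-15.000, 2.500).
Jacobian J = [[-4·q + 1, -4·p], [-q - 3, -p + 4·q]].
At the point, J = [[-9.000, -8.000], [-5.500, 8.000]] (det J = -116.000).
Solving J·Δ = −F gives Δ = (-0.862, -0.905).

(-0.862, -0.905)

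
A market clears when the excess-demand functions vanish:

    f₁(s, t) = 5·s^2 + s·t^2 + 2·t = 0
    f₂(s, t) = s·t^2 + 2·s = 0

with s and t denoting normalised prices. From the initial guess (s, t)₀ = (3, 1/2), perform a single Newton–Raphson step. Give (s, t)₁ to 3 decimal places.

(1.660, -0.745)

At (3, 1/2): F = (46.750, 6.750).
Jacobian J = [[10·s + t^2, 2·s·t + 2], [t^2 + 2, 2·s·t]].
At the point, J = [[30.250, 5.000], [2.250, 3.000]] (det J = 79.500).
Solving J·Δ = −F gives Δ = (-1.340, -1.245).
Then the next iterate is (s, t)₁ = (1.660, -0.745).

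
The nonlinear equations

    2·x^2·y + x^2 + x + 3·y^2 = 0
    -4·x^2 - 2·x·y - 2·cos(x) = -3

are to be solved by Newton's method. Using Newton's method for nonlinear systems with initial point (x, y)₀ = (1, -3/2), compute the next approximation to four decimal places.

(0.7059, -0.5525)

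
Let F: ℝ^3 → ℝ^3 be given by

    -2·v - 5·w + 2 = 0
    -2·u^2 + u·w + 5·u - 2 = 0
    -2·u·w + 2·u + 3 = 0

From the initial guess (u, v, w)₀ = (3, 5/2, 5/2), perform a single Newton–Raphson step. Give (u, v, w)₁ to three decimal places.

(2.917, -2.854, 1.542)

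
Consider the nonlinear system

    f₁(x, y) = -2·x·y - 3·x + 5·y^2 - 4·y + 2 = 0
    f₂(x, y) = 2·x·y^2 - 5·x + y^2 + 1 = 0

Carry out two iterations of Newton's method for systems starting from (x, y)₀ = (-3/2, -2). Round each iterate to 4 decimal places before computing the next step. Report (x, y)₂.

(4.3380, 0.2297)

At (-3/2, -2): F = (28.5000, 0.5000).
Jacobian J = [[-2·y - 3, -2·x + 10·y - 4], [2·y^2 - 5, 4·x·y + 2·y]].
At the point, J = [[1.0000, -21.0000], [3.0000, 8.0000]] (det J = 71.0000).
Solving J·Δ = −F gives Δ = (-3.3592, 1.1972).
Then the next iterate is (x, y)₁ = (-4.8592, -0.8028).
Round to (-4.8592, -0.8028) and repeat: F = (15.209308, 19.677097), J = [[-1.3944, -2.3096], [-3.711024, 13.998263]].
Δ = (9.1972, 1.0325), so (x, y)₂ = (4.3380, 0.2297).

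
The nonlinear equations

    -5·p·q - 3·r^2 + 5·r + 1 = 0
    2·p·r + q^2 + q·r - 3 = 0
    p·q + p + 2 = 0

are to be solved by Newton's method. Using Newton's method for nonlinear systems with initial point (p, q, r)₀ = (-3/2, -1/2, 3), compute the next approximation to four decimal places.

At (-3/2, -1/2, 3): F = (-14.7500, -13.2500, 1.2500).
Jacobian J = [[-5·q, -5·p, -6·r + 5], [2·r, 2·q + r, 2·p + q], [q + 1, p, 0]].
At the point, J = [[2.5000, 7.5000, -13.0000], [6.0000, 2.0000, -3.5000], [0.5000, -1.5000, 0.0000]] (det J = 103.7500).
Solving J·Δ = −F gives Δ = (1.7470, 1.4157, 0.0181).
Then the next iterate is (p, q, r)₁ = (0.2470, 0.9157, 3.0181).

(0.2470, 0.9157, 3.0181)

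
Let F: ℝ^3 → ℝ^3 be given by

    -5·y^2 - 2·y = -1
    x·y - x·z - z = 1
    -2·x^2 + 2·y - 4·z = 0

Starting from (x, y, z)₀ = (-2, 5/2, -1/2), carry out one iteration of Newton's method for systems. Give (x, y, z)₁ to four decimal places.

(-1.0417, 1.1944, 0.5139)

At (-2, 5/2, -1/2): F = (-35.2500, -6.5000, -1.0000).
Jacobian J = [[0, -10·y - 2, 0], [y - z, x, -x - 1], [-4·x, 2, -4]].
At the point, J = [[0.0000, -27.0000, 0.0000], [3.0000, -2.0000, 1.0000], [8.0000, 2.0000, -4.0000]] (det J = -540.0000).
Solving J·Δ = −F gives Δ = (0.9583, -1.3056, 1.0139).
Then the next iterate is (x, y, z)₁ = (-1.0417, 1.1944, 0.5139).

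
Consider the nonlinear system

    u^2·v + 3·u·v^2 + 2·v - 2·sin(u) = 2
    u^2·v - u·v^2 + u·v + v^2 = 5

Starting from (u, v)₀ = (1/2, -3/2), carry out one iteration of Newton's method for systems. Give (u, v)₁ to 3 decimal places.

(-0.126, -3.787)

At (1/2, -3/2): F = (-2.95885, -5.000).
Jacobian J = [[2·u·v + 3·v^2 - 2·cos(u), u^2 + 6·u·v + 2], [2·u·v - v^2 + v, u^2 - 2·u·v + u + 2·v]].
At the point, J = [[3.49483, -2.250], [-5.250, -0.750]] (det J = -14.43363).
Solving J·Δ = −F gives Δ = (-0.626, -2.287).
Then the next iterate is (u, v)₁ = (-0.126, -3.787).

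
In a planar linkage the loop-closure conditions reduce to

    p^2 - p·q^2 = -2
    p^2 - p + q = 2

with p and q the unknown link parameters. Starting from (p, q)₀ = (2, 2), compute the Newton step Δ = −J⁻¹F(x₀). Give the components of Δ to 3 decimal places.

At (2, 2): F = (-2.000, 2.000).
Jacobian J = [[2·p - q^2, -2·p·q], [2·p - 1, 1]].
At the point, J = [[0.000, -8.000], [3.000, 1.000]] (det J = 24.000).
Solving J·Δ = −F gives Δ = (-0.583, -0.250).

(-0.583, -0.250)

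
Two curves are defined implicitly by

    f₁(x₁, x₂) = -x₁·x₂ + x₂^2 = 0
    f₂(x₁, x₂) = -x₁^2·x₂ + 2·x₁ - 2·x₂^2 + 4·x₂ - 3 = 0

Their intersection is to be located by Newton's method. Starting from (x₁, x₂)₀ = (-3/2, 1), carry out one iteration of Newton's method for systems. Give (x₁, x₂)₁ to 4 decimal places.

(-0.4344, 0.5902)

At (-3/2, 1): F = (2.5000, -6.2500).
Jacobian J = [[-x₂, -x₁ + 2·x₂], [-2·x₁·x₂ + 2, -x₁^2 - 4·x₂ + 4]].
At the point, J = [[-1.0000, 3.5000], [5.0000, -2.2500]] (det J = -15.2500).
Solving J·Δ = −F gives Δ = (1.0656, -0.4098).
Then the next iterate is (x₁, x₂)₁ = (-0.4344, 0.5902).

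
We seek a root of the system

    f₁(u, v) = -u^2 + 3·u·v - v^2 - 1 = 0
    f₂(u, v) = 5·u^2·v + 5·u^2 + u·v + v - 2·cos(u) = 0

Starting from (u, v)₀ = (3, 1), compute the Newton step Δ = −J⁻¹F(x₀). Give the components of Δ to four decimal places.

At (3, 1): F = (-2.0000, 95.979985).
Jacobian J = [[-2·u + 3·v, 3·u - 2·v], [10·u·v + 10·u + v + 2·sin(u), 5·u^2 + u + 1]].
At the point, J = [[-3.0000, 7.0000], [61.282240, 49.0000]] (det J = -575.975680).
Solving J·Δ = −F gives Δ = (-1.3366, -0.2871).

(-1.3366, -0.2871)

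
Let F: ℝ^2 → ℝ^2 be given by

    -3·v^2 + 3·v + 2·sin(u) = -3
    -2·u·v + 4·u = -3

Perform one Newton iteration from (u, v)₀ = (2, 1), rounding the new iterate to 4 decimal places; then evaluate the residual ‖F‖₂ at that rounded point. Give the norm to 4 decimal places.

8.2965

At (2, 1): F = (4.818595, 7.0000).
Jacobian J = [[2·cos(u), -6·v + 3], [-2·v + 4, -2·u]].
At the point, J = [[-0.832294, -3.0000], [2.0000, -4.0000]] (det J = 9.329175).
Solving J·Δ = −F gives Δ = (-0.1850, 1.6575).
Then the next iterate is (u, v)₁ = (1.8150, 2.6575).
Re-evaluating at (1.8150, 2.6575): F = (-8.273758, 0.613275), so ‖F‖₂ = 8.2965.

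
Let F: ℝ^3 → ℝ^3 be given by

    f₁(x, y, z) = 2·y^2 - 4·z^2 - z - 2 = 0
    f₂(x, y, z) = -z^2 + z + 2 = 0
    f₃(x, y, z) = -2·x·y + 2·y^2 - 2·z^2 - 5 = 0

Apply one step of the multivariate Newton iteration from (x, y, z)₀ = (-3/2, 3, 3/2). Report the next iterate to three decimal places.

(1.339, 3.219, 2.125)

At (-3/2, 3, 3/2): F = (5.500, 1.250, 17.500).
Jacobian J = [[0, 4·y, -8·z - 1], [0, 0, -2·z + 1], [-2·y, -2·x + 4·y, -4·z]].
At the point, J = [[0.000, 12.000, -13.000], [0.000, 0.000, -2.000], [-6.000, 15.000, -6.000]] (det J = 144.000).
Solving J·Δ = −F gives Δ = (2.839, 0.219, 0.625).
Then the next iterate is (x, y, z)₁ = (1.339, 3.219, 2.125).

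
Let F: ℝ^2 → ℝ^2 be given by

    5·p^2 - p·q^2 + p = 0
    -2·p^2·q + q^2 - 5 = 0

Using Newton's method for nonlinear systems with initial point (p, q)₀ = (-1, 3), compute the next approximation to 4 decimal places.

At (-1, 3): F = (13.0000, -2.0000).
Jacobian J = [[10·p - q^2 + 1, -2·p·q], [-4·p·q, -2·p^2 + 2·q]].
At the point, J = [[-18.0000, 6.0000], [12.0000, 4.0000]] (det J = -144.0000).
Solving J·Δ = −F gives Δ = (0.4444, -0.8333).
Then the next iterate is (p, q)₁ = (-0.5556, 2.1667).

(-0.5556, 2.1667)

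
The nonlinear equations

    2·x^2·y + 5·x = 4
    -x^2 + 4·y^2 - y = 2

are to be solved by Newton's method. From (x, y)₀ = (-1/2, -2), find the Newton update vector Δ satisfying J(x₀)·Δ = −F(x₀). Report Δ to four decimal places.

At (-1/2, -2): F = (-7.5000, 15.7500).
Jacobian J = [[4·x·y + 5, 2·x^2], [-2·x, 8·y - 1]].
At the point, J = [[9.0000, 0.5000], [1.0000, -17.0000]] (det J = -153.5000).
Solving J·Δ = −F gives Δ = (0.7793, 0.9723).

(0.7793, 0.9723)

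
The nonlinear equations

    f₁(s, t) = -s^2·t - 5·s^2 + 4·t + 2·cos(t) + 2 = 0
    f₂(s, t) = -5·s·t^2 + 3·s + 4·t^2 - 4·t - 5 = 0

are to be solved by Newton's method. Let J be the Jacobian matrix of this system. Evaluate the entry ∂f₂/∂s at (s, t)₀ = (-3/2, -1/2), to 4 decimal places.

∂f₂/∂s = -5·t^2 + 3.
At (-3/2, -1/2) this is 1.7500.

1.7500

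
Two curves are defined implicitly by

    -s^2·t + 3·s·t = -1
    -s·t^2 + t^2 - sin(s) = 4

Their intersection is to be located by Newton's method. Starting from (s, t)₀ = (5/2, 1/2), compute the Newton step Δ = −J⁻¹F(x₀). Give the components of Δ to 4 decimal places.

(-4.6597, -5.0278)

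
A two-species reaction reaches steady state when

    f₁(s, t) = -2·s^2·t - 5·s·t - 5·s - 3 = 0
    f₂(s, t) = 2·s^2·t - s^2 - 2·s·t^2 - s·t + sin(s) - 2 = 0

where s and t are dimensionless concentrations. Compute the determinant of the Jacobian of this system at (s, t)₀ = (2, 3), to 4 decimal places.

766.5094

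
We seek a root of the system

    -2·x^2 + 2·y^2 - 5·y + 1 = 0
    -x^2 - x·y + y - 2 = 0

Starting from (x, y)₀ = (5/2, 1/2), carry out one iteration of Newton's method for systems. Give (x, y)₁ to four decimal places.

At (5/2, 1/2): F = (-13.5000, -9.0000).
Jacobian J = [[-4·x, 4·y - 5], [-2·x - y, -x + 1]].
At the point, J = [[-10.0000, -3.0000], [-5.5000, -1.5000]] (det J = -1.5000).
Solving J·Δ = −F gives Δ = (-4.5000, 10.5000).
Then the next iterate is (x, y)₁ = (-2.0000, 11.0000).

(-2.0000, 11.0000)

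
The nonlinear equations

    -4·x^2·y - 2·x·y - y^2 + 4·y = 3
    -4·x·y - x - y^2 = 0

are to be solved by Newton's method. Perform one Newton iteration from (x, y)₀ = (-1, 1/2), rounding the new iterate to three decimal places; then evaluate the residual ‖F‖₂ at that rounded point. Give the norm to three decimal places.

1.595

At (-1, 1/2): F = (-2.250, 2.750).
Jacobian J = [[-8·x·y - 2·y, -4·x^2 - 2·x - 2·y + 4], [-4·y - 1, -4·x - 2·y]].
At the point, J = [[3.000, 1.000], [-3.000, 3.000]] (det J = 12.000).
Solving J·Δ = −F gives Δ = (0.792, -0.125).
Then the next iterate is (x, y)₁ = (-0.208, 0.375).
Re-evaluating at (-0.208, 0.375): F = (-1.54952, 0.37938), so ‖F‖₂ = 1.595.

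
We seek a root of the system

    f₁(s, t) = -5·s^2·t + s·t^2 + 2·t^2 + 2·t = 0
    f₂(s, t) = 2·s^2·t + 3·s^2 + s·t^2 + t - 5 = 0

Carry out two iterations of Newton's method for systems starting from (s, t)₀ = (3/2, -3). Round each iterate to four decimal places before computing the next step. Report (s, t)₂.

(0.9096, -0.9271)

At (3/2, -3): F = (59.2500, -1.2500).
Jacobian J = [[-10·s·t + t^2, -5·s^2 + 2·s·t + 4·t + 2], [4·s·t + 6·s + t^2, 2·s^2 + 2·s·t + 1]].
At the point, J = [[54.0000, -30.2500], [0.0000, -3.5000]] (det J = -189.0000).
Solving J·Δ = −F gives Δ = (-1.2973, -0.3571).
Then the next iterate is (s, t)₁ = (0.2027, -3.3571).
Round to (0.2027, -3.3571) and repeat: F = (18.800165, -6.225253), J = [[18.074962, -12.994805], [9.764384, -0.278794]].
Δ = (0.7069, 2.4300), so (s, t)₂ = (0.9096, -0.9271).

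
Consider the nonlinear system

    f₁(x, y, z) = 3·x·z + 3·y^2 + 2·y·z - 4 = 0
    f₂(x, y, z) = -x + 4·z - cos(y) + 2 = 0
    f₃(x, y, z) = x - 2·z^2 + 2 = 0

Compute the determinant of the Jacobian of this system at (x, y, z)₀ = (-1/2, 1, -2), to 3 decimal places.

J = [[3·z, 6·y + 2·z, 3·x + 2·y], [-1, sin(y), 4], [1, 0, -4·z]].
At the point, J = [[-6.000, 2.000, 0.500], [-1.000, 0.84147, 4.000], [1.000, 0.000, 8.000]].
det J = -16.811.

-16.811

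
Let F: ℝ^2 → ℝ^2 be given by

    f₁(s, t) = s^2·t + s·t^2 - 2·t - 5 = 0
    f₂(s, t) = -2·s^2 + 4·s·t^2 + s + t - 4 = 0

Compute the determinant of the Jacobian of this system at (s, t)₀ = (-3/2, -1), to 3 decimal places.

16.250

J = [[2·s·t + t^2, s^2 + 2·s·t - 2], [-4·s + 4·t^2 + 1, 8·s·t + 1]].
At the point, J = [[4.000, 3.250], [11.000, 13.000]].
det J = 16.250.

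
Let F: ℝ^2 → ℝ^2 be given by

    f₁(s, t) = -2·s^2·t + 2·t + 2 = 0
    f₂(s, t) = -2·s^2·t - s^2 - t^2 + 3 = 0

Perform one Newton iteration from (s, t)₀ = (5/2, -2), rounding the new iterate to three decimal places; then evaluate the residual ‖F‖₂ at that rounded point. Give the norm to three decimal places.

At (5/2, -2): F = (23.000, 17.750).
Jacobian J = [[-4·s·t, -2·s^2 + 2], [-4·s·t - 2·s, -2·s^2 - 2·t]].
At the point, J = [[20.000, -10.500], [15.000, -8.500]] (det J = -12.500).
Solving J·Δ = −F gives Δ = (-0.730, 0.800).
Then the next iterate is (s, t)₁ = (1.770, -1.200).
Re-evaluating at (1.770, -1.200): F = (7.11896, 5.94606), so ‖F‖₂ = 9.276.

9.276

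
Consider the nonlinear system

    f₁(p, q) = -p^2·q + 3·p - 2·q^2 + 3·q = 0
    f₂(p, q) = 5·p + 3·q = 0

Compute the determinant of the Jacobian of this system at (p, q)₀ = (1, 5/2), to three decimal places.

J = [[-2·p·q + 3, -p^2 - 4·q + 3], [5, 3]].
At the point, J = [[-2.000, -8.000], [5.000, 3.000]].
det J = 34.000.

34.000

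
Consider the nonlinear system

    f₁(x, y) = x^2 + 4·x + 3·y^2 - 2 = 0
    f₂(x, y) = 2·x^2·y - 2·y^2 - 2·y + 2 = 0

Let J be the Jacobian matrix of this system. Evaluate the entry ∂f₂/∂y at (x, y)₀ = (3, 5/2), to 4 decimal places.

∂f₂/∂y = 2·x^2 - 4·y - 2.
At (3, 5/2) this is 6.0000.

6.0000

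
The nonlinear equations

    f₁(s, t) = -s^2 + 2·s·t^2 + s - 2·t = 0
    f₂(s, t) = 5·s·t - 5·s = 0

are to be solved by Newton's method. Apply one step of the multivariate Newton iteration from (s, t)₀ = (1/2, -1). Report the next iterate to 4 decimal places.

At (1/2, -1): F = (3.2500, -5.0000).
Jacobian J = [[-2·s + 2·t^2 + 1, 4·s·t - 2], [5·t - 5, 5·s]].
At the point, J = [[2.0000, -4.0000], [-10.0000, 2.5000]] (det J = -35.0000).
Solving J·Δ = −F gives Δ = (-0.3393, 0.6429).
Then the next iterate is (s, t)₁ = (0.1607, -0.3571).

(0.1607, -0.3571)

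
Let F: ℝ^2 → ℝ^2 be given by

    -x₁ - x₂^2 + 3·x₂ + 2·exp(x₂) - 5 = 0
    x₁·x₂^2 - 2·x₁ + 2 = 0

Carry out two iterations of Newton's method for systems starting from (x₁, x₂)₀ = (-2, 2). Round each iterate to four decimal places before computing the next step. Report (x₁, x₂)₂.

(0.9556, 0.7567)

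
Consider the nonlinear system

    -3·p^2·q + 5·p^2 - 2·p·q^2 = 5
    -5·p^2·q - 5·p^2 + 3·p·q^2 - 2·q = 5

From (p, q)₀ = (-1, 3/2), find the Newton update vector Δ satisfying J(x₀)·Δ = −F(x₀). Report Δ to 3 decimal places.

(11.276, 20.672)

At (-1, 3/2): F = (0.000, -27.250).
Jacobian J = [[-6·p·q + 10·p - 2·q^2, -3·p^2 - 4·p·q], [-10·p·q - 10·p + 3·q^2, -5·p^2 + 6·p·q - 2]].
At the point, J = [[-5.500, 3.000], [31.750, -16.000]] (det J = -7.250).
Solving J·Δ = −F gives Δ = (11.276, 20.672).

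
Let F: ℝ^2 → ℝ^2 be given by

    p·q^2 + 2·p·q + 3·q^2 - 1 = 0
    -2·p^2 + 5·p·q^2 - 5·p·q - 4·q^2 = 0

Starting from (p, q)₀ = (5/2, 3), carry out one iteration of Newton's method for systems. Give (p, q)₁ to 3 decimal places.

(10.378, -1.781)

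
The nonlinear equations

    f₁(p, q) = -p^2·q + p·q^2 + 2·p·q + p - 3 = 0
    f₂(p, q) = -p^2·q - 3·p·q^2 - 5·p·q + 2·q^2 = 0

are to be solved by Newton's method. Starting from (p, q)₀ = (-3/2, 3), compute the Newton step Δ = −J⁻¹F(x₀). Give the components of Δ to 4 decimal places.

(0.6846, -1.1675)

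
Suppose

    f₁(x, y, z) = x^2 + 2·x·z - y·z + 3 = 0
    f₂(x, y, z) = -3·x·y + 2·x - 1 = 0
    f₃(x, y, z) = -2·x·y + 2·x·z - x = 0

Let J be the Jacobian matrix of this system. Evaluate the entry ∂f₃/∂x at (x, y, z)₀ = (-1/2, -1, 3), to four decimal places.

7.0000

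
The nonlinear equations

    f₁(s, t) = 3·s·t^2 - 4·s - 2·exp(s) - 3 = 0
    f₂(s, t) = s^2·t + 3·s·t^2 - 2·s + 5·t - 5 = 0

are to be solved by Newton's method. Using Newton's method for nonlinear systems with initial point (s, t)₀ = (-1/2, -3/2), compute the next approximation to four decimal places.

(0.5762, -0.6258)

At (-1/2, -3/2): F = (-5.588061, -15.2500).
Jacobian J = [[3·t^2 - 2·exp(s) - 4, 6·s·t], [2·s·t + 3·t^2 - 2, s^2 + 6·s·t + 5]].
At the point, J = [[1.536939, 4.5000], [6.2500, 9.7500]] (det J = -13.139848).
Solving J·Δ = −F gives Δ = (1.0762, 0.8742).
Then the next iterate is (s, t)₁ = (0.5762, -0.6258).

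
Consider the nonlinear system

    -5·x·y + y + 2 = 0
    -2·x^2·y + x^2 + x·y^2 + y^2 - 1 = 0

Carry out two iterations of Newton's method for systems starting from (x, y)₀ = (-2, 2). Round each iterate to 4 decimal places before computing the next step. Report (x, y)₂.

(-2.7544, -0.5772)

At (-2, 2): F = (24.0000, -17.0000).
Jacobian J = [[-5·y, -5·x + 1], [-4·x·y + 2·x + y^2, -2·x^2 + 2·x·y + 2·y]].
At the point, J = [[-10.0000, 11.0000], [16.0000, -12.0000]] (det J = -56.0000).
Solving J·Δ = −F gives Δ = (-1.8036, -3.8214).
Then the next iterate is (x, y)₁ = (-3.8036, -1.8214).
Round to (-3.8036, -1.8214) and repeat: F = (-34.460785, 56.868182), J = [[9.1070, 20.0180], [-32.001210, -18.721792]].
Δ = (1.0492, 1.2442), so (x, y)₂ = (-2.7544, -0.5772).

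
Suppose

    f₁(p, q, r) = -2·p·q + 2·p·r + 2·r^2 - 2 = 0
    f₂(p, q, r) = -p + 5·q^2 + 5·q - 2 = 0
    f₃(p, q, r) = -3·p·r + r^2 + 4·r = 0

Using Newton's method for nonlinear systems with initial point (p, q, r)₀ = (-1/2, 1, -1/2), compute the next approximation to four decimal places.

At (-1/2, 1, -1/2): F = (0.0000, 8.5000, -2.5000).
Jacobian J = [[-2·q + 2·r, -2·p, 2·p + 4·r], [-1, 10·q + 5, 0], [-3·r, 0, -3·p + 2·r + 4]].
At the point, J = [[-3.0000, 1.0000, -3.0000], [-1.0000, 15.0000, 0.0000], [1.5000, 0.0000, 4.5000]] (det J = -130.5000).
Solving J·Δ = −F gives Δ = (-1.1552, -0.6437, 0.9406).
Then the next iterate is (p, q, r)₁ = (-1.6552, 0.3563, 0.4406).

(-1.6552, 0.3563, 0.4406)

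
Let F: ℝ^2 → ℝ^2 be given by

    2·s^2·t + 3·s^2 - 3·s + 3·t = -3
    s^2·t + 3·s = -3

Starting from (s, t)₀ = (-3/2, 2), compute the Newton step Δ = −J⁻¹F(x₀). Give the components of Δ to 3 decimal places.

At (-3/2, 2): F = (29.250, 3.000).
Jacobian J = [[4·s·t + 6·s - 3, 2·s^2 + 3], [2·s·t + 3, s^2]].
At the point, J = [[-24.000, 7.500], [-3.000, 2.250]] (det J = -31.500).
Solving J·Δ = −F gives Δ = (1.375, 0.500).

(1.375, 0.500)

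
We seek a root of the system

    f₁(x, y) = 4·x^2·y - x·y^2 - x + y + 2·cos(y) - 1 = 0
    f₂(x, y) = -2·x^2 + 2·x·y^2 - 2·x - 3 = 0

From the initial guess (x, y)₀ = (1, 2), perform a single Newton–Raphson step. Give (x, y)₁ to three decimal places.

(0.708, 1.948)

At (1, 2): F = (3.16771, 1.000).
Jacobian J = [[8·x·y - y^2 - 1, 4·x^2 - 2·x·y - 2·sin(y) + 1], [-4·x + 2·y^2 - 2, 4·x·y]].
At the point, J = [[11.000, -0.81859], [2.000, 8.000]] (det J = 89.63719).
Solving J·Δ = −F gives Δ = (-0.292, -0.052).
Then the next iterate is (x, y)₁ = (0.708, 1.948).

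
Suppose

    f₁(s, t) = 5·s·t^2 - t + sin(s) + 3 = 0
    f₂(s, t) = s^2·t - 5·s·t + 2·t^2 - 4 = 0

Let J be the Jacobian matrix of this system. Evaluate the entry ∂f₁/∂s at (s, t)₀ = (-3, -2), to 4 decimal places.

19.0100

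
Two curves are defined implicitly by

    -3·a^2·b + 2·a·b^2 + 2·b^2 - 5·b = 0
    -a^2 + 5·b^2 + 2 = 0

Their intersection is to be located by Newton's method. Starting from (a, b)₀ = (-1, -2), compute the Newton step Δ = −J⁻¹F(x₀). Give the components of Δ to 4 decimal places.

At (-1, -2): F = (16.0000, 21.0000).
Jacobian J = [[-6·a·b + 2·b^2, -3·a^2 + 4·a·b + 4·b - 5], [-2·a, 10·b]].
At the point, J = [[-4.0000, -8.0000], [2.0000, -20.0000]] (det J = 96.0000).
Solving J·Δ = −F gives Δ = (1.5833, 1.2083).

(1.5833, 1.2083)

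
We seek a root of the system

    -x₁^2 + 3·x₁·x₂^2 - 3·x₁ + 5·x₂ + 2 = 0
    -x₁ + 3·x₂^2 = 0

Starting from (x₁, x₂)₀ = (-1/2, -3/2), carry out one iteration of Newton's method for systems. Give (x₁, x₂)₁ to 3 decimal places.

(-0.508, -0.694)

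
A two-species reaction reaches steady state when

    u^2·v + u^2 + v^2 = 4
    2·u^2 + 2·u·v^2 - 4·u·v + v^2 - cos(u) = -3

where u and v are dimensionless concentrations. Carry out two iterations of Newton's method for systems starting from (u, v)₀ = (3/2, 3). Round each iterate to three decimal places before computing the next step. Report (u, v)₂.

(1.794, 0.382)

At (3/2, 3): F = (14.000, 25.42926).
Jacobian J = [[2·u·v + 2·u, u^2 + 2·v], [4·u + 2·v^2 - 4·v + sin(u), 4·u·v - 4·u + 2·v]].
At the point, J = [[12.000, 8.250], [12.99749, 18.000]] (det J = 108.77067).
Solving J·Δ = −F gives Δ = (-0.388, -1.133).
Then the next iterate is (u, v)₁ = (1.112, 1.867).
Round to (1.112, 1.867) and repeat: F = (3.03086, 7.96366), J = [[6.37621, 4.97054], [4.84796, 7.59042]].
Δ = (0.682, -1.485), so (u, v)₂ = (1.794, 0.382).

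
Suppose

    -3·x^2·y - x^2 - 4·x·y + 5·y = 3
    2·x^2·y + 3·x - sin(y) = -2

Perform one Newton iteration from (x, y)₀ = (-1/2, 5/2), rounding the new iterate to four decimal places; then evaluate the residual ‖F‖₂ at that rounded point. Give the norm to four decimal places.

3.4485

At (-1/2, 5/2): F = (12.3750, 1.151528).
Jacobian J = [[-6·x·y - 2·x - 4·y, -3·x^2 - 4·x + 5], [4·x·y + 3, 2·x^2 - cos(y)]].
At the point, J = [[-1.5000, 6.2500], [-2.0000, 1.301144]] (det J = 10.548285).
Solving J·Δ = −F gives Δ = (-0.8442, -2.1826).
Then the next iterate is (x, y)₁ = (-1.3442, 0.3174).
Re-evaluating at (-1.3442, 0.3174): F = (-3.233782, -1.197694), so ‖F‖₂ = 3.4485.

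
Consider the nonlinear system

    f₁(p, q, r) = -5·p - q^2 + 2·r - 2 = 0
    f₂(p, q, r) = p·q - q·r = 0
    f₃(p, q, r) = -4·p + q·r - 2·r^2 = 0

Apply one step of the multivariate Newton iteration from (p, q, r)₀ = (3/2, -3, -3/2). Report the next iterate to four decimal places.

(-1.8000, -1.6000, -3.2000)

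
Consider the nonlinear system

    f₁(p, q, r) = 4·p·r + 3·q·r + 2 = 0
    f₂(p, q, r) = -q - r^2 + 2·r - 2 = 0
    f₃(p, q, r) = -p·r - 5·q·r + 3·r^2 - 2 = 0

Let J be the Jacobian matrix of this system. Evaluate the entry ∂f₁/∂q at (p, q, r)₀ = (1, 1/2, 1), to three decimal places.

∂f₁/∂q = 3·r.
At (1, 1/2, 1) this is 3.000.

3.000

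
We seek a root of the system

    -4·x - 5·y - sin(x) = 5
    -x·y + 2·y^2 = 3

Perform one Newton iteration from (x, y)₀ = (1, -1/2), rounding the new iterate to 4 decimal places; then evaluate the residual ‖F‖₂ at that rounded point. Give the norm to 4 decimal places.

0.6874

At (1, -1/2): F = (-7.341471, -2.0000).
Jacobian J = [[-cos(x) - 4, -5], [-y, -x + 4·y]].
At the point, J = [[-4.540302, -5.0000], [0.5000, -3.0000]] (det J = 16.120907).
Solving J·Δ = −F gives Δ = (-0.7459, -0.7910).
Then the next iterate is (x, y)₁ = (0.2541, -1.2910).
Re-evaluating at (0.2541, -1.2910): F = (0.187226, 0.661405), so ‖F‖₂ = 0.6874.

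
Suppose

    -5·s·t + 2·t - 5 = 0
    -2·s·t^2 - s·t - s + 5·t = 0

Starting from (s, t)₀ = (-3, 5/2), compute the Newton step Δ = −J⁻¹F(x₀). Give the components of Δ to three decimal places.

At (-3, 5/2): F = (37.500, 60.500).
Jacobian J = [[-5·t, -5·s + 2], [-2·t^2 - t - 1, -4·s·t - s + 5]].
At the point, J = [[-12.500, 17.000], [-16.000, 38.000]] (det J = -203.000).
Solving J·Δ = −F gives Δ = (1.953, -0.770).

(1.953, -0.770)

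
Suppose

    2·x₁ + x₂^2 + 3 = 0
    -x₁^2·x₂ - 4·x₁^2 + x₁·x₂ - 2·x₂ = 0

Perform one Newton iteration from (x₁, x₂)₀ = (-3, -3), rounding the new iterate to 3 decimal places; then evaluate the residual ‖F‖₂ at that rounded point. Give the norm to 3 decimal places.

At (-3, -3): F = (6.000, 6.000).
Jacobian J = [[2, 2·x₂], [-2·x₁·x₂ - 8·x₁ + x₂, -x₁^2 + x₁ - 2]].
At the point, J = [[2.000, -6.000], [3.000, -14.000]] (det J = -10.000).
Solving J·Δ = −F gives Δ = (-4.800, -0.600).
Then the next iterate is (x₁, x₂)₁ = (-7.800, -3.600).
Re-evaluating at (-7.800, -3.600): F = (0.360, 10.944), so ‖F‖₂ = 10.950.

10.950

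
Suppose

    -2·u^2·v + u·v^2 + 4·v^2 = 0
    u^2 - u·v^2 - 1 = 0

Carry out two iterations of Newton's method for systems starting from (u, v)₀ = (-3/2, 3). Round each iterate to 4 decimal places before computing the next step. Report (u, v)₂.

At (-3/2, 3): F = (9.0000, 14.7500).
Jacobian J = [[-4·u·v + v^2, -2·u^2 + 2·u·v + 8·v], [2·u - v^2, -2·u·v]].
At the point, J = [[27.0000, 10.5000], [-12.0000, 9.0000]] (det J = 369.0000).
Solving J·Δ = −F gives Δ = (0.2002, -1.3720).
Then the next iterate is (u, v)₁ = (-1.2998, 1.6280).
Round to (-1.2998, 1.6280) and repeat: F = (1.655620, 4.134449), J = [[11.114682, 5.412891], [-5.249984, 4.232149]].
Δ = (0.2037, -0.7242), so (u, v)₂ = (-1.0961, 0.9038).

(-1.0961, 0.9038)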